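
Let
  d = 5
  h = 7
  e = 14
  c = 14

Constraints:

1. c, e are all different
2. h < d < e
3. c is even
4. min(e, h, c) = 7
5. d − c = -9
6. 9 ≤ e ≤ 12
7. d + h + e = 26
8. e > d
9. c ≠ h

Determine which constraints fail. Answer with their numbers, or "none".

No — constraints 1, 2, and 6 are not satisfied.

1. c = e = 14, not all different — violated.
2. values 7, 5, 14; h = 7 is not < d = 5 — violated.
3. c = 14 is even — OK.
4. min(14, 7, 14) = 7 — OK.
5. d − c = 5 − 14 = -9 — OK.
6. e = 14 is outside [9, 12] — violated.
7. d + h + e = 5 + 7 + 14 = 26 — OK.
8. e = 14, d = 5; 14 > 5 — OK.
9. c = 14, h = 7; distinct — OK.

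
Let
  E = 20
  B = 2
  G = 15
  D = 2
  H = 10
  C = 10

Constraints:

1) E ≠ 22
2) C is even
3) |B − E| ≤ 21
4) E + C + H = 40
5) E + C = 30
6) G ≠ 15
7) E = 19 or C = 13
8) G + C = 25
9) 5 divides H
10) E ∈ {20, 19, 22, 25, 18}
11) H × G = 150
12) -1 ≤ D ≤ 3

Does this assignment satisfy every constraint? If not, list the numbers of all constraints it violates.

1) E = 20, and 20 ≠ 22  ✓
2) C = 10 is even  ✓
3) |2 − 20| = 18; 18 ≤ 21  ✓
4) E + C + H = 20 + 10 + 10 = 40  ✓
5) E + C = 20 + 10 = 30  ✓
6) G = 15, but 15 is required to differ  ✗
7) E = 20 ≠ 19 and C = 10 ≠ 13; both disjuncts false  ✗
8) G + C = 15 + 10 = 25  ✓
9) 10 / 5 = 2, so 5 divides 10  ✓
10) E = 20 is in {20, 19, 22, 25, 18}  ✓
11) H × G = 10 × 15 = 150  ✓
12) D = 2 lies in [-1, 3]  ✓

Constraints 6, 7 do not hold.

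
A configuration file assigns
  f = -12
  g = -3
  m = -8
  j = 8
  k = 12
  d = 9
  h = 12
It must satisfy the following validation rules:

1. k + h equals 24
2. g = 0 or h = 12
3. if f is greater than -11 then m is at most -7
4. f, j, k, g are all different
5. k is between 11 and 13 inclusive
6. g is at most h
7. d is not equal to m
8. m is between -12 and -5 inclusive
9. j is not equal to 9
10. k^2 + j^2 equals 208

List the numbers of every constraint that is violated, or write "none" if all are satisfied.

1. k + h = 12 + 12 = 24 — holds.
2. g = -3 ≠ 0, but h = 12 = 12 (second disjunct) — holds.
3. f = -12, not > -11; antecedent false, conditional vacuously true — holds.
4. values -12, 8, 12, -3 are pairwise distinct — holds.
5. k = 12 lies in [11, 13] — holds.
6. g = -3, h = 12; -3 ≤ 12 — holds.
7. d = 9, m = -8; distinct — holds.
8. m = -8 lies in [-12, -5] — holds.
9. j = 8, and 8 ≠ 9 — holds.
10. k^2 + j^2 = 12^2 + 8^2 = 144 + 64 = 208 — holds.

No violations.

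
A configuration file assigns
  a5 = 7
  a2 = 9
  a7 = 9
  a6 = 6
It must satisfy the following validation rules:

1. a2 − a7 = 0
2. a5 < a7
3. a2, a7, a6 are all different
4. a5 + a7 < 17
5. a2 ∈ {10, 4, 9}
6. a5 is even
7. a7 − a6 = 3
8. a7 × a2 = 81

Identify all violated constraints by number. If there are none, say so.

1. a2 − a7 = 9 − 9 = 0  ✔
2. a5 = 7, a7 = 9; 7 < 9  ✔
3. a2 = a7 = 9, not all different  ✘
4. a5 + a7 = 7 + 9 = 16; 16 < 17  ✔
5. a2 = 9 is in {10, 4, 9}  ✔
6. a5 = 7 is odd  ✘
7. a7 − a6 = 9 − 6 = 3  ✔
8. a7 × a2 = 9 × 9 = 81  ✔

No — constraints 3, 6 are not satisfied.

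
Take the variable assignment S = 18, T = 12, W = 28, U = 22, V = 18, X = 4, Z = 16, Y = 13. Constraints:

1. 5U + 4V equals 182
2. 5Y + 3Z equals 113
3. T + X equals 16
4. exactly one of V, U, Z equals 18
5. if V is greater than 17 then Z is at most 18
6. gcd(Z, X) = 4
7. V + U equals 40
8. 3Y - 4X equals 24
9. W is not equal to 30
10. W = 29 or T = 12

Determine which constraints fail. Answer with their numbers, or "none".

1. 5U + 4V = 5(22) + 4(18) = 182 — holds.
2. 5Y + 3Z = 5(13) + 3(16) = 113 — holds.
3. T + X = 12 + 4 = 16 — holds.
4. V=18, U=22, Z=16; 1 of them equals 18 — holds.
5. V = 18 > 17, so we need Z ≤ 18; Z = 16 ≤ 18 — holds.
6. gcd(16, 4) = 4 — holds.
7. V + U = 18 + 22 = 40 — holds.
8. 3Y - 4X = 3(13) - 4(4) = 23, not 24 — does not hold.
9. W = 28, and 28 ≠ 30 — holds.
10. W = 28 ≠ 29, but T = 12 = 12 (second disjunct) — holds.

The assignment fails constraint 8.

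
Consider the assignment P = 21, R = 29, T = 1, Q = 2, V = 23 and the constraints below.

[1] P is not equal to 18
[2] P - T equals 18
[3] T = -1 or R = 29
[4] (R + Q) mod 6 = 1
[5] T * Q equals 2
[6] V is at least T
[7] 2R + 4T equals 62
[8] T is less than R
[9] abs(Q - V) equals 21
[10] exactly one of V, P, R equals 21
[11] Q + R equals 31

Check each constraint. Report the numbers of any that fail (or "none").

[1] P = 21, and 21 ≠ 18  ✓
[2] P - T = 21 - 1 = 20, not 18  ✗
[3] T = 1 ≠ -1, but R = 29 = 29 (second disjunct)  ✓
[4] R + Q = 31; 31 mod 6 = 1  ✓
[5] T * Q = 1 * 2 = 2  ✓
[6] V = 23, T = 1; 23 ≥ 1  ✓
[7] 2R + 4T = 2(29) + 4(1) = 62  ✓
[8] T = 1, R = 29; 1 < 29  ✓
[9] abs(2 - 23) = 21  ✓
[10] V=23, P=21, R=29; 1 of them equals 21  ✓
[11] Q + R = 2 + 29 = 31  ✓

No — constraint 2 is not satisfied.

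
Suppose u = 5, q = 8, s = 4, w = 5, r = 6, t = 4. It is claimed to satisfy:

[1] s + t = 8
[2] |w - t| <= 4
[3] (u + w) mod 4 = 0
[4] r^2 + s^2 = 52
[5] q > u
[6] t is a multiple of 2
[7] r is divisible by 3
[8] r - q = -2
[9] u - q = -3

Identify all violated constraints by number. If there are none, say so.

Constraint 3 is violated.

[1] s + t = 4 + 4 = 8 — OK.
[2] |5 - 4| = 1; 1 ≤ 4 — OK.
[3] u + w = 10; 10 mod 4 = 2, not 0 — violated.
[4] r^2 + s^2 = 6^2 + 4^2 = 36 + 16 = 52 — OK.
[5] q = 8, u = 5; 8 > 5 — OK.
[6] 4 / 2 = 2, so 2 divides 4 — OK.
[7] 6 / 3 = 2, so 3 divides 6 — OK.
[8] r - q = 6 - 8 = -2 — OK.
[9] u - q = 5 - 8 = -3 — OK.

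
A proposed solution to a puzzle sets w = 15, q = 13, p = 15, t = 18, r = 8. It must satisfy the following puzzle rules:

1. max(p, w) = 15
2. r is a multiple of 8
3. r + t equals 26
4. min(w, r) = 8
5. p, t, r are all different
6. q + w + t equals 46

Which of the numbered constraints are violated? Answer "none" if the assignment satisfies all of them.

1. max(15, 15) = 15 — holds.
2. 8 / 8 = 1, so 8 divides 8 — holds.
3. r + t = 8 + 18 = 26 — holds.
4. min(15, 8) = 8 — holds.
5. values 15, 18, 8 are pairwise distinct — holds.
6. q + w + t = 13 + 15 + 18 = 46 — holds.

No violations.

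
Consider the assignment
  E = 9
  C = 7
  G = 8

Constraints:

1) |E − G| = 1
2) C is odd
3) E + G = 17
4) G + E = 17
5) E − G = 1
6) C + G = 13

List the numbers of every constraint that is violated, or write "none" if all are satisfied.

1) |9 − 8| = 1 — OK.
2) C = 7 is odd — OK.
3) E + G = 9 + 8 = 17 — OK.
4) G + E = 8 + 9 = 17 — OK.
5) E − G = 9 − 8 = 1 — OK.
6) C + G = 7 + 8 = 15, not 13 — violated.

The assignment fails constraint 6.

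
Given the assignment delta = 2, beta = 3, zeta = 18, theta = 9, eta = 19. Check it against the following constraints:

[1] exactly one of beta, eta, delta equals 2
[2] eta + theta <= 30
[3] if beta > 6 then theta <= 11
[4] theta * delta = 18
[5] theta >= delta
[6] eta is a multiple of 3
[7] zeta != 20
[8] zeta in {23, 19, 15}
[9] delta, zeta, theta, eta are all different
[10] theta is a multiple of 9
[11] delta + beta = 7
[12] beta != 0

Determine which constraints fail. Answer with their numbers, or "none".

[1] beta=3, eta=19, delta=2; 1 of them equals 2 — holds.
[2] eta + theta = 19 + 9 = 28; 28 ≤ 30 — holds.
[3] beta = 3, not > 6; antecedent false, conditional vacuously true — holds.
[4] theta * delta = 9 * 2 = 18 — holds.
[5] theta = 9, delta = 2; 9 ≥ 2 — holds.
[6] 19 = 3*6 + 1, so 3 does not divide 19 — does not hold.
[7] zeta = 18, and 18 ≠ 20 — holds.
[8] zeta = 18 is not in {23, 19, 15} — does not hold.
[9] values 2, 18, 9, 19 are pairwise distinct — holds.
[10] 9 / 9 = 1, so 9 divides 9 — holds.
[11] delta + beta = 2 + 3 = 5, not 7 — does not hold.
[12] beta = 3, and 3 ≠ 0 — holds.

Violated: 6, 8, and 11.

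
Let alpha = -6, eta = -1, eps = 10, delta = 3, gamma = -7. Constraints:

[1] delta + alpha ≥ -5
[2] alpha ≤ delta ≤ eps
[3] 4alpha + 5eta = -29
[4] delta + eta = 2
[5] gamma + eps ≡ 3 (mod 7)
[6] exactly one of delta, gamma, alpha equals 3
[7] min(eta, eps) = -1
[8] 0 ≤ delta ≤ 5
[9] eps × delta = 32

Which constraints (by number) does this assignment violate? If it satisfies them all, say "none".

No — constraint 9 is not satisfied.

[1] delta + alpha = 3 + (-6) = -3; -3 ≥ -5  yes
[2] values -6 ≤ 3 ≤ 10  yes
[3] 4alpha + 5eta = 4(-6) + 5(-1) = -29  yes
[4] delta + eta = 3 + (-1) = 2  yes
[5] gamma + eps = 3; 3 mod 7 = 3  yes
[6] delta=3, gamma=-7, alpha=-6; 1 of them equals 3  yes
[7] min(-1, 10) = -1  yes
[8] delta = 3 lies in [0, 5]  yes
[9] eps × delta = 10 × 3 = 30, not 32  no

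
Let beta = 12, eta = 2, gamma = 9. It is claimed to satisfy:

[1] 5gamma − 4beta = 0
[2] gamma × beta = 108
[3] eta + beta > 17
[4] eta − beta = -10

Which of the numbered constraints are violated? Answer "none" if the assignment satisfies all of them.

[1] 5gamma − 4beta = 5(9) − 4(12) = -3, not 0 — fails.
[2] gamma × beta = 9 × 12 = 108 — holds.
[3] eta + beta = 2 + 12 = 14; 14 ≤ 17, bound 17 not met — fails.
[4] eta − beta = 2 − 12 = -10 — holds.

Constraints 1 and 3 are violated.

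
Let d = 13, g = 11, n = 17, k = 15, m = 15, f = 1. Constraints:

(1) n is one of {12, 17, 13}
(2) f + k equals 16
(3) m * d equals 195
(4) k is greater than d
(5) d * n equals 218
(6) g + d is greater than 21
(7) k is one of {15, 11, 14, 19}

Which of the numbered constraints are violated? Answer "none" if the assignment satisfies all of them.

Constraint 5 is violated.

(1) n = 17 is in {12, 17, 13}  yes
(2) f + k = 1 + 15 = 16  yes
(3) m * d = 15 * 13 = 195  yes
(4) k = 15, d = 13; 15 > 13  yes
(5) d * n = 13 * 17 = 221, not 218  no
(6) g + d = 11 + 13 = 24; 24 > 21  yes
(7) k = 15 is in {15, 11, 14, 19}  yes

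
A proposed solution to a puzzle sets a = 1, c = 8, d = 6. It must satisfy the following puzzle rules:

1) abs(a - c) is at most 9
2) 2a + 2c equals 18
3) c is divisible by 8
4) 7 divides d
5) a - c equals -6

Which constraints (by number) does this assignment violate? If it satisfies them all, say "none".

1) abs(1 - 8) = 7; 7 ≤ 9 — holds.
2) 2a + 2c = 2(1) + 2(8) = 18 — holds.
3) 8 / 8 = 1, so 8 divides 8 — holds.
4) 6 = 7*0 + 6, so 7 does not divide 6 — does not hold.
5) a - c = 1 - 8 = -7, not -6 — does not hold.

Violated: 4 and 5.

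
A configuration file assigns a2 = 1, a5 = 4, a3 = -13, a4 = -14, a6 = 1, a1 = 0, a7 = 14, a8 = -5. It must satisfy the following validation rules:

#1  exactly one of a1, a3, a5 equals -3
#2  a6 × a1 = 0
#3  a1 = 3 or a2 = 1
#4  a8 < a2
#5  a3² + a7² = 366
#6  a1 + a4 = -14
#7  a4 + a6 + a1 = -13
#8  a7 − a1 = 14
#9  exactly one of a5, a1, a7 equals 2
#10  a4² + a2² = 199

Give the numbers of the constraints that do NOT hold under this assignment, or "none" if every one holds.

#1 a1=0, a3=-13, a5=4; 0 of them equal -3, not exactly one  fails
#2 a6 × a1 = 1 × 0 = 0  holds
#3 a1 = 0 ≠ 3, but a2 = 1 = 1 (second disjunct)  holds
#4 a8 = -5, a2 = 1; -5 < 1  holds
#5 a3² + a7² = (-13)² + 14² = 169 + 196 = 365, not 366  fails
#6 a1 + a4 = 0 + (-14) = -14  holds
#7 a4 + a6 + a1 = -14 + 1 + 0 = -13  holds
#8 a7 − a1 = 14 − 0 = 14  holds
#9 a5=4, a1=0, a7=14; 0 of them equal 2, not exactly one  fails
#10 a4² + a2² = (-14)² + 1² = 196 + 1 = 197, not 199  fails

The assignment fails constraints 1, 5, 9, and 10.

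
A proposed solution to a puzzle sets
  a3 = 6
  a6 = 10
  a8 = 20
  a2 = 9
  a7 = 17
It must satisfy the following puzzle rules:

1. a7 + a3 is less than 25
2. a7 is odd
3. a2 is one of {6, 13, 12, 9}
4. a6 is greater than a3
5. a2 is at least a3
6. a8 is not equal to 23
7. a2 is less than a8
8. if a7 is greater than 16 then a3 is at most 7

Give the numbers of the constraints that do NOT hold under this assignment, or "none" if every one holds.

All constraints are satisfied.

1. a7 + a3 = 17 + 6 = 23; 23 < 25  ✔
2. a7 = 17 is odd  ✔
3. a2 = 9 is in {6, 13, 12, 9}  ✔
4. a6 = 10, a3 = 6; 10 > 6  ✔
5. a2 = 9, a3 = 6; 9 ≥ 6  ✔
6. a8 = 20, and 20 ≠ 23  ✔
7. a2 = 9, a8 = 20; 9 < 20  ✔
8. a7 = 17 > 16, so we need a3 ≤ 7; a3 = 6 ≤ 7  ✔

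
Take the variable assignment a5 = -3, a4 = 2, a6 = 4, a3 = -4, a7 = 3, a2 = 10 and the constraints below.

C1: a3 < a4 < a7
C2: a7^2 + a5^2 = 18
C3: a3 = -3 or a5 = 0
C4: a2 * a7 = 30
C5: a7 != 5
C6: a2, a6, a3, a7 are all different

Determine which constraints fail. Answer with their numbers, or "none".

C1: values -4 < 2 < 3  ✓
C2: a7^2 + a5^2 = 3^2 + (-3)^2 = 9 + 9 = 18  ✓
C3: a3 = -4 ≠ -3 and a5 = -3 ≠ 0; both disjuncts false  ✗
C4: a2 * a7 = 10 * 3 = 30  ✓
C5: a7 = 3, and 3 ≠ 5  ✓
C6: values 10, 4, -4, 3 are pairwise distinct  ✓

No — constraint 3 is not satisfied.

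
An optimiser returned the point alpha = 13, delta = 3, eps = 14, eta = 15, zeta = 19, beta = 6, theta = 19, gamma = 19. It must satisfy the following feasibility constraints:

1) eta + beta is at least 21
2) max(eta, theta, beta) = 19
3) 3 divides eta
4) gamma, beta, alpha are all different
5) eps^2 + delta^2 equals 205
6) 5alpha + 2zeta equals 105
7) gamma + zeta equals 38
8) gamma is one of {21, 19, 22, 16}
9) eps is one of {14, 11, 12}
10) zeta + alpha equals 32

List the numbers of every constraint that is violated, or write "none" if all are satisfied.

1) eta + beta = 15 + 6 = 21; 21 ≥ 21 — holds.
2) max(15, 19, 6) = 19 — holds.
3) 15 / 3 = 5, so 3 divides 15 — holds.
4) values 19, 6, 13 are pairwise distinct — holds.
5) eps^2 + delta^2 = 14^2 + 3^2 = 196 + 9 = 205 — holds.
6) 5alpha + 2zeta = 5(13) + 2(19) = 103, not 105 — fails.
7) gamma + zeta = 19 + 19 = 38 — holds.
8) gamma = 19 is in {21, 19, 22, 16} — holds.
9) eps = 14 is in {14, 11, 12} — holds.
10) zeta + alpha = 19 + 13 = 32 — holds.

No — constraint 6 is not satisfied.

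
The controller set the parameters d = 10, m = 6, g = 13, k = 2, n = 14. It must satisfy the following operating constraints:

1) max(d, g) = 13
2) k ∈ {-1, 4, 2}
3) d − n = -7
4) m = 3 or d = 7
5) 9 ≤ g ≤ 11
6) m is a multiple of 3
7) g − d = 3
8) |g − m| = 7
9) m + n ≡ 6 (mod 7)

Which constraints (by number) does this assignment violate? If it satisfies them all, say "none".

Constraints 3, 4, and 5 do not hold.

1) max(10, 13) = 13 — holds.
2) k = 2 is in {-1, 4, 2} — holds.
3) d − n = 10 − 14 = -4, not -7 — fails.
4) m = 6 ≠ 3 and d = 10 ≠ 7; both disjuncts false — fails.
5) g = 13 is outside [9, 11] — fails.
6) 6 / 3 = 2, so 3 divides 6 — holds.
7) g − d = 13 − 10 = 3 — holds.
8) |13 − 6| = 7 — holds.
9) m + n = 20; 20 mod 7 = 6 — holds.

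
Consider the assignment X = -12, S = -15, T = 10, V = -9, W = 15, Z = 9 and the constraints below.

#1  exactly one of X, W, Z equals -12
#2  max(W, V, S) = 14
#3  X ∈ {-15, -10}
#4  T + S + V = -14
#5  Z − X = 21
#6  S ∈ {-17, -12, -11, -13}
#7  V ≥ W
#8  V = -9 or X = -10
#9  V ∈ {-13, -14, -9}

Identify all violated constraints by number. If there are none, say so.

Violated: 2, 3, 6, and 7.

#1 X=-12, W=15, Z=9; 1 of them equals -12  true
#2 max(15, -9, -15) = 15, not 14  false
#3 X = -12 is not in {-15, -10}  false
#4 T + S + V = 10 + (-15) + (-9) = -14  true
#5 Z − X = 9 − (-12) = 21  true
#6 S = -15 is not in {-17, -12, -11, -13}  false
#7 V = -9, W = 15; -9 < 15 (want ≥)  false
#8 V = -9 = -9 (first disjunct)  true
#9 V = -9 is in {-13, -14, -9}  true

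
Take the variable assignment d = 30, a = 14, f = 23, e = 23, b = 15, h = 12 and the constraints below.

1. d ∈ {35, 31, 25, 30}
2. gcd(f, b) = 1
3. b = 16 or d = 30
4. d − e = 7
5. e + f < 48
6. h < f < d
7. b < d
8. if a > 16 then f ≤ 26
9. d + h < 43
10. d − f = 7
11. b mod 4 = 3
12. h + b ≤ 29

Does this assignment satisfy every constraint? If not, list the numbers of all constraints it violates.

No violations.

1. d = 30 is in {35, 31, 25, 30} — holds.
2. gcd(23, 15) = 1 — holds.
3. b = 15 ≠ 16, but d = 30 = 30 (second disjunct) — holds.
4. d − e = 30 − 23 = 7 — holds.
5. e + f = 23 + 23 = 46; 46 < 48 — holds.
6. values 12 < 23 < 30 — holds.
7. b = 15, d = 30; 15 < 30 — holds.
8. a = 14, not > 16; antecedent false, conditional vacuously true — holds.
9. d + h = 30 + 12 = 42; 42 < 43 — holds.
10. d − f = 30 − 23 = 7 — holds.
11. 15 mod 4 = 3 — holds.
12. h + b = 12 + 15 = 27; 27 ≤ 29 — holds.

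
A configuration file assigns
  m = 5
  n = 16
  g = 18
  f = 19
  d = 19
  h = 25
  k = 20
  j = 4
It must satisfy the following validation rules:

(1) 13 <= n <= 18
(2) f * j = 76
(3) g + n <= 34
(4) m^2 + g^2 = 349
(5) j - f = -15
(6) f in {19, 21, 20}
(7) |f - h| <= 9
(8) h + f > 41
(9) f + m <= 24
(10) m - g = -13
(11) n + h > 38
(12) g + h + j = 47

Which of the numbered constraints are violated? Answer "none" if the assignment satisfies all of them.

Yes — all constraints hold.

(1) n = 16 lies in [13, 18] — satisfied.
(2) f * j = 19 * 4 = 76 — satisfied.
(3) g + n = 18 + 16 = 34; 34 ≤ 34 — satisfied.
(4) m^2 + g^2 = 5^2 + 18^2 = 25 + 324 = 349 — satisfied.
(5) j - f = 4 - 19 = -15 — satisfied.
(6) f = 19 is in {19, 21, 20} — satisfied.
(7) |19 - 25| = 6; 6 ≤ 9 — satisfied.
(8) h + f = 25 + 19 = 44; 44 > 41 — satisfied.
(9) f + m = 19 + 5 = 24; 24 ≤ 24 — satisfied.
(10) m - g = 5 - 18 = -13 — satisfied.
(11) n + h = 16 + 25 = 41; 41 > 38 — satisfied.
(12) g + h + j = 18 + 25 + 4 = 47 — satisfied.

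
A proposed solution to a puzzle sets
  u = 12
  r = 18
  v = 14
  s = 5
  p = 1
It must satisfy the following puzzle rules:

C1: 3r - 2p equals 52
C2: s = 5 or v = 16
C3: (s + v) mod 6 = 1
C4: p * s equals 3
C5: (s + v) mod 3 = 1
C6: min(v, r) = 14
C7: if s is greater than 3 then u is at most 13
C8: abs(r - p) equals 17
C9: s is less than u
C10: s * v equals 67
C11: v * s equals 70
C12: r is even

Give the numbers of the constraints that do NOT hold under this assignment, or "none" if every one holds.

Violated: 4, 10.

C1: 3r - 2p = 3(18) - 2(1) = 52  ✓
C2: s = 5 = 5 (first disjunct)  ✓
C3: s + v = 19; 19 mod 6 = 1  ✓
C4: p * s = 1 * 5 = 5, not 3  ✗
C5: s + v = 19; 19 mod 3 = 1  ✓
C6: min(14, 18) = 14  ✓
C7: s = 5 > 3, so we need u ≤ 13; u = 12 ≤ 13  ✓
C8: abs(18 - 1) = 17  ✓
C9: s = 5, u = 12; 5 < 12  ✓
C10: s * v = 5 * 14 = 70, not 67  ✗
C11: v * s = 14 * 5 = 70  ✓
C12: r = 18 is even  ✓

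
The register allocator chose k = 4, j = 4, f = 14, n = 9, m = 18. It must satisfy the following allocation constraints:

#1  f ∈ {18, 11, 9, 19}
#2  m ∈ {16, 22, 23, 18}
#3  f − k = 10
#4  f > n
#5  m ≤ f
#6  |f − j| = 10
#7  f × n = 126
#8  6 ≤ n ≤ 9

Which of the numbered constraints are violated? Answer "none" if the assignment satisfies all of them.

No — constraints 1, 5 are not satisfied.

#1 f = 14 is not in {18, 11, 9, 19}  ✗
#2 m = 18 is in {16, 22, 23, 18}  ✓
#3 f − k = 14 − 4 = 10  ✓
#4 f = 14, n = 9; 14 > 9  ✓
#5 m = 18, f = 14; 18 > 14 (want ≤)  ✗
#6 |14 − 4| = 10  ✓
#7 f × n = 14 × 9 = 126  ✓
#8 n = 9 lies in [6, 9]  ✓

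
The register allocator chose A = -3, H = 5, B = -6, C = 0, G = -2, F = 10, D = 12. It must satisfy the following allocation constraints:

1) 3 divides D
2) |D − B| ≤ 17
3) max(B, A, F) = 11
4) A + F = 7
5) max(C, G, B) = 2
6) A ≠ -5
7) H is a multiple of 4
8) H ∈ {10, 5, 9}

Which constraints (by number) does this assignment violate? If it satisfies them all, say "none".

1) 12 / 3 = 4, so 3 divides 12  ✔
2) |12 − (-6)| = 18; 18 > 17, exceeds bound 17  ✘
3) max(-6, -3, 10) = 10, not 11  ✘
4) A + F = -3 + 10 = 7  ✔
5) max(0, -2, -6) = 0, not 2  ✘
6) A = -3, and -3 ≠ -5  ✔
7) 5 = 4×1 + 1, so 4 does not divide 5  ✘
8) H = 5 is in {10, 5, 9}  ✔

No — constraints 2, 3, 5, and 7 are not satisfied.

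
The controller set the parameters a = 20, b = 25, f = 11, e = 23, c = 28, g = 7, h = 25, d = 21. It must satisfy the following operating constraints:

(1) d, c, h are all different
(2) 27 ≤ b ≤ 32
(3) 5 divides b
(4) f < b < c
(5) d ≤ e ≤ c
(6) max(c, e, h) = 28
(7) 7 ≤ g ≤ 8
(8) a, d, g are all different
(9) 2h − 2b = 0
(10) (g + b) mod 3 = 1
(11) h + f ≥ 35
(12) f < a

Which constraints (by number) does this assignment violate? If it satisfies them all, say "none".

(1) values 21, 28, 25 are pairwise distinct — holds.
(2) b = 25 is outside [27, 32] — fails.
(3) 25 / 5 = 5, so 5 divides 25 — holds.
(4) values 11 < 25 < 28 — holds.
(5) values 21 ≤ 23 ≤ 28 — holds.
(6) max(28, 23, 25) = 28 — holds.
(7) g = 7 lies in [7, 8] — holds.
(8) values 20, 21, 7 are pairwise distinct — holds.
(9) 2h − 2b = 2(25) − 2(25) = 0 — holds.
(10) g + b = 32; 32 mod 3 = 2, not 1 — fails.
(11) h + f = 25 + 11 = 36; 36 ≥ 35 — holds.
(12) f = 11, a = 20; 11 < 20 — holds.

Constraints 2, 10 do not hold.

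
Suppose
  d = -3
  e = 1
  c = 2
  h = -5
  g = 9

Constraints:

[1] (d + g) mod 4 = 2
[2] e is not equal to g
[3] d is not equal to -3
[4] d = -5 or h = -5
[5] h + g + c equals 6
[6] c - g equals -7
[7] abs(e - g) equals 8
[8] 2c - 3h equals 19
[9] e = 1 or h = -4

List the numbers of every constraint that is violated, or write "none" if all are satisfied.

Violated: 3.

[1] d + g = 6; 6 mod 4 = 2 — satisfied.
[2] e = 1, g = 9; distinct — satisfied.
[3] d = -3, but -3 is required to differ — violated.
[4] d = -3 ≠ -5, but h = -5 = -5 (second disjunct) — satisfied.
[5] h + g + c = -5 + 9 + 2 = 6 — satisfied.
[6] c - g = 2 - 9 = -7 — satisfied.
[7] abs(1 - 9) = 8 — satisfied.
[8] 2c - 3h = 2(2) - 3(-5) = 19 — satisfied.
[9] e = 1 = 1 (first disjunct) — satisfied.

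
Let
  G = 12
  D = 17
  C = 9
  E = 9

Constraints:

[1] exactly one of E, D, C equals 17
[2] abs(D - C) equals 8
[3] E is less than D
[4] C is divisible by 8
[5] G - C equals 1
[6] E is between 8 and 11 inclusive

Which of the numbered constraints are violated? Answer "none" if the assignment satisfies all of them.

[1] E=9, D=17, C=9; 1 of them equals 17  OK
[2] abs(17 - 9) = 8  OK
[3] E = 9, D = 17; 9 < 17  OK
[4] 9 = 8*1 + 1, so 8 does not divide 9  FAIL
[5] G - C = 12 - 9 = 3, not 1  FAIL
[6] E = 9 lies in [8, 11]  OK

No — constraints 4 and 5 are not satisfied.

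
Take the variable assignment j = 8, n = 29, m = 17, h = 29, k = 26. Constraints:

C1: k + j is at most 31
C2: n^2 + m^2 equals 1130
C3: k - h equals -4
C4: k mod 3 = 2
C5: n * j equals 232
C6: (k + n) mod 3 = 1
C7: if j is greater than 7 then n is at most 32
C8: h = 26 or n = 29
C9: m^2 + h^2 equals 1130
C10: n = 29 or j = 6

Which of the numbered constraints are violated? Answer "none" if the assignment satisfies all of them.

Constraints 1 and 3 do not hold.

C1: k + j = 26 + 8 = 34; 34 > 31, bound 31 not met — does not hold.
C2: n^2 + m^2 = 29^2 + 17^2 = 841 + 289 = 1130 — holds.
C3: k - h = 26 - 29 = -3, not -4 — does not hold.
C4: 26 mod 3 = 2 — holds.
C5: n * j = 29 * 8 = 232 — holds.
C6: k + n = 55; 55 mod 3 = 1 — holds.
C7: j = 8 > 7, so we need n ≤ 32; n = 29 ≤ 32 — holds.
C8: h = 29 ≠ 26, but n = 29 = 29 (second disjunct) — holds.
C9: m^2 + h^2 = 17^2 + 29^2 = 289 + 841 = 1130 — holds.
C10: n = 29 = 29 (first disjunct) — holds.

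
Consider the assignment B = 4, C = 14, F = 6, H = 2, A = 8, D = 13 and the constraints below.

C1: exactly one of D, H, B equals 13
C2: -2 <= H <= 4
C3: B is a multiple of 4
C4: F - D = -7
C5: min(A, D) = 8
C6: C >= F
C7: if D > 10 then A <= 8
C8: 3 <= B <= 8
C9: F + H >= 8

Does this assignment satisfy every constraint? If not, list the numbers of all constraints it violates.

C1: D=13, H=2, B=4; 1 of them equals 13 — satisfied.
C2: H = 2 lies in [-2, 4] — satisfied.
C3: 4 / 4 = 1, so 4 divides 4 — satisfied.
C4: F - D = 6 - 13 = -7 — satisfied.
C5: min(8, 13) = 8 — satisfied.
C6: C = 14, F = 6; 14 ≥ 6 — satisfied.
C7: D = 13 > 10, so we need A ≤ 8; A = 8 ≤ 8 — satisfied.
C8: B = 4 lies in [3, 8] — satisfied.
C9: F + H = 6 + 2 = 8; 8 ≥ 8 — satisfied.

None — every constraint holds.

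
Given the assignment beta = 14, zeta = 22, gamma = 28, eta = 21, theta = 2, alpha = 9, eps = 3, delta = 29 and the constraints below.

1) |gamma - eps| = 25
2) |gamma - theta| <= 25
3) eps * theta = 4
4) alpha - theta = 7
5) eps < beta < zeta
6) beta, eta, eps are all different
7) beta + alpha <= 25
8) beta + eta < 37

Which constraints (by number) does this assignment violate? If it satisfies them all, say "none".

The assignment fails constraints 2 and 3.

1) |28 - 3| = 25 — satisfied.
2) |28 - 2| = 26; 26 > 25, exceeds bound 25 — violated.
3) eps * theta = 3 * 2 = 6, not 4 — violated.
4) alpha - theta = 9 - 2 = 7 — satisfied.
5) values 3 < 14 < 22 — satisfied.
6) values 14, 21, 3 are pairwise distinct — satisfied.
7) beta + alpha = 14 + 9 = 23; 23 ≤ 25 — satisfied.
8) beta + eta = 14 + 21 = 35; 35 < 37 — satisfied.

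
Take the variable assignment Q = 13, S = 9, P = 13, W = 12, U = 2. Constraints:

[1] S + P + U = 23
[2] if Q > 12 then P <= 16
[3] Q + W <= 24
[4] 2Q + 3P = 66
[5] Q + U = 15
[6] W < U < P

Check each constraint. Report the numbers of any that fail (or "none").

[1] S + P + U = 9 + 13 + 2 = 24, not 23 — violated.
[2] Q = 13 > 12, so we need P ≤ 16; P = 13 ≤ 16 — satisfied.
[3] Q + W = 13 + 12 = 25; 25 > 24, bound 24 not met — violated.
[4] 2Q + 3P = 2(13) + 3(13) = 65, not 66 — violated.
[5] Q + U = 13 + 2 = 15 — satisfied.
[6] values 12, 2, 13; W = 12 is not < U = 2 — violated.

Violated: 1, 3, 4, and 6.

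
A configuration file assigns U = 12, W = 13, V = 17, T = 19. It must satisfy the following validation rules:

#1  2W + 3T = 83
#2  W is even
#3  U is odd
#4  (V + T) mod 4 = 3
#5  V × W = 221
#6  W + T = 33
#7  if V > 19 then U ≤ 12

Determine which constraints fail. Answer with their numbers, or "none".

#1 2W + 3T = 2(13) + 3(19) = 83  ✔
#2 W = 13 is odd  ✘
#3 U = 12 is even  ✘
#4 V + T = 36; 36 mod 4 = 0, not 3  ✘
#5 V × W = 17 × 13 = 221  ✔
#6 W + T = 13 + 19 = 32, not 33  ✘
#7 V = 17, not > 19; antecedent false, conditional vacuously true  ✔

The assignment fails constraints 2, 3, 4, and 6.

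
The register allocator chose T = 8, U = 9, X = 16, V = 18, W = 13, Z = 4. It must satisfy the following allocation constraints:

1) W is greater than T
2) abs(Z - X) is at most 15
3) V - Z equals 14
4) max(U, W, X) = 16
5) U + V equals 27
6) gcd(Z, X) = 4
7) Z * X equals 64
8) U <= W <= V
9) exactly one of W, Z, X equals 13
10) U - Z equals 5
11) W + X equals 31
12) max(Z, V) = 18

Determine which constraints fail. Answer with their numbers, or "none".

No — constraint 11 is not satisfied.

1) W = 13, T = 8; 13 > 8 — holds.
2) abs(4 - 16) = 12; 12 ≤ 15 — holds.
3) V - Z = 18 - 4 = 14 — holds.
4) max(9, 13, 16) = 16 — holds.
5) U + V = 9 + 18 = 27 — holds.
6) gcd(4, 16) = 4 — holds.
7) Z * X = 4 * 16 = 64 — holds.
8) values 9 <= 13 <= 18 — holds.
9) W=13, Z=4, X=16; 1 of them equals 13 — holds.
10) U - Z = 9 - 4 = 5 — holds.
11) W + X = 13 + 16 = 29, not 31 — fails.
12) max(4, 18) = 18 — holds.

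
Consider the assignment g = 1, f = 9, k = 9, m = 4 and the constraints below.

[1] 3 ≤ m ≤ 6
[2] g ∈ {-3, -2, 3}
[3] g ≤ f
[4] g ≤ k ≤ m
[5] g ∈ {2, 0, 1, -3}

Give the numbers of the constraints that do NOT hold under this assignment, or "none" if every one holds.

Constraints 2, 4 are violated.

[1] m = 4 lies in [3, 6]  yes
[2] g = 1 is not in {-3, -2, 3}  no
[3] g = 1, f = 9; 1 ≤ 9  yes
[4] values 1, 9, 4; k = 9 is not ≤ m = 4  no
[5] g = 1 is in {2, 0, 1, -3}  yes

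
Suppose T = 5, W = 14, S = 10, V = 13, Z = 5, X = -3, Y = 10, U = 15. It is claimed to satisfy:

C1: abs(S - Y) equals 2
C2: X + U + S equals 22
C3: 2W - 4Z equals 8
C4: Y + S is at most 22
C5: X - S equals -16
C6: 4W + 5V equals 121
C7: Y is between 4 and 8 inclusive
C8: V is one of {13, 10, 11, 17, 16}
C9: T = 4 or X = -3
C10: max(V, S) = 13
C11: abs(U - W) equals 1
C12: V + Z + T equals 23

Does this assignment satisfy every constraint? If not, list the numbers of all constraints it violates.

Constraints 1, 5, 7 do not hold.

C1: abs(10 - 10) = 0, not 2  no
C2: X + U + S = -3 + 15 + 10 = 22  yes
C3: 2W - 4Z = 2(14) - 4(5) = 8  yes
C4: Y + S = 10 + 10 = 20; 20 ≤ 22  yes
C5: X - S = -3 - 10 = -13, not -16  no
C6: 4W + 5V = 4(14) + 5(13) = 121  yes
C7: Y = 10 is outside [4, 8]  no
C8: V = 13 is in {13, 10, 11, 17, 16}  yes
C9: T = 5 ≠ 4, but X = -3 = -3 (second disjunct)  yes
C10: max(13, 10) = 13  yes
C11: abs(15 - 14) = 1  yes
C12: V + Z + T = 13 + 5 + 5 = 23  yes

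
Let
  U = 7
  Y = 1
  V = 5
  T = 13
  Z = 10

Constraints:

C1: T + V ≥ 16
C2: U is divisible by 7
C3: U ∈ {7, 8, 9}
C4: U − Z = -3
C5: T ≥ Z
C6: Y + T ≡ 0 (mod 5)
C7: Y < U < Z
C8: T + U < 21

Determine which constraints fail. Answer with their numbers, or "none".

C1: T + V = 13 + 5 = 18; 18 ≥ 16  yes
C2: 7 / 7 = 1, so 7 divides 7  yes
C3: U = 7 is in {7, 8, 9}  yes
C4: U − Z = 7 − 10 = -3  yes
C5: T = 13, Z = 10; 13 ≥ 10  yes
C6: Y + T = 14; 14 mod 5 = 4, not 0  no
C7: values 1 < 7 < 10  yes
C8: T + U = 13 + 7 = 20; 20 < 21  yes

Constraint 6 is violated.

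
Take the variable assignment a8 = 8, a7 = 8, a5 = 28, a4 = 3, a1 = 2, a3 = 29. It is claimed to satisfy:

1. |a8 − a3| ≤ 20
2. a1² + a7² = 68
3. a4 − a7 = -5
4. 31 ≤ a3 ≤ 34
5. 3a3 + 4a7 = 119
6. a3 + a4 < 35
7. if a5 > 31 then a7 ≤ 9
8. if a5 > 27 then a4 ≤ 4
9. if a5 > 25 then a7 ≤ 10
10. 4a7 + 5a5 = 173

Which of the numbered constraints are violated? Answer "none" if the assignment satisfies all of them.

Constraints 1, 4, 10 are violated.

1. |8 − 29| = 21; 21 > 20, exceeds bound 20  ✘
2. a1² + a7² = 2² + 8² = 4 + 64 = 68  ✔
3. a4 − a7 = 3 − 8 = -5  ✔
4. a3 = 29 is outside [31, 34]  ✘
5. 3a3 + 4a7 = 3(29) + 4(8) = 119  ✔
6. a3 + a4 = 29 + 3 = 32; 32 < 35  ✔
7. a5 = 28, not > 31; antecedent false, conditional vacuously true  ✔
8. a5 = 28 > 27, so we need a4 ≤ 4; a4 = 3 ≤ 4  ✔
9. a5 = 28 > 25, so we need a7 ≤ 10; a7 = 8 ≤ 10  ✔
10. 4a7 + 5a5 = 4(8) + 5(28) = 172, not 173  ✘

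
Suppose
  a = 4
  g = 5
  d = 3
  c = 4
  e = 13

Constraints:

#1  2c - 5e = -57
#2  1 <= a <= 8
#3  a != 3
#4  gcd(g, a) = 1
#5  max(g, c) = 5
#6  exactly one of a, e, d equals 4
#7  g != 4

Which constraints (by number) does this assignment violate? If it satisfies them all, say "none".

No violations.

#1 2c - 5e = 2(4) - 5(13) = -57  yes
#2 a = 4 lies in [1, 8]  yes
#3 a = 4, and 4 ≠ 3  yes
#4 gcd(5, 4) = 1  yes
#5 max(5, 4) = 5  yes
#6 a=4, e=13, d=3; 1 of them equals 4  yes
#7 g = 5, and 5 ≠ 4  yes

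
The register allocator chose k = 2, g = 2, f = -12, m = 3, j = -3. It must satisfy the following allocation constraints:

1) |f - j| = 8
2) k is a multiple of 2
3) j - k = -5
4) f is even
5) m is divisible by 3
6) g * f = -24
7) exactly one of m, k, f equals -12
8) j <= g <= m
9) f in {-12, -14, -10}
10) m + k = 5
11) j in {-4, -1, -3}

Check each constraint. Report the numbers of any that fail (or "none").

Violated: 1.

1) |-12 - (-3)| = 9, not 8  no
2) 2 / 2 = 1, so 2 divides 2  yes
3) j - k = -3 - 2 = -5  yes
4) f = -12 is even  yes
5) 3 / 3 = 1, so 3 divides 3  yes
6) g * f = 2 * (-12) = -24  yes
7) m=3, k=2, f=-12; 1 of them equals -12  yes
8) values -3 <= 2 <= 3  yes
9) f = -12 is in {-12, -14, -10}  yes
10) m + k = 3 + 2 = 5  yes
11) j = -3 is in {-4, -1, -3}  yes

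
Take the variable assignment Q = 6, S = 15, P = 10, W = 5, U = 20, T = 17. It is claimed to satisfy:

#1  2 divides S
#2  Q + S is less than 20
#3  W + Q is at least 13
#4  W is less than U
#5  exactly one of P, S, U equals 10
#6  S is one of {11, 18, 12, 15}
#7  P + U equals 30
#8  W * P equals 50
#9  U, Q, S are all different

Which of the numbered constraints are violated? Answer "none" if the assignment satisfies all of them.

#1 15 = 2*7 + 1, so 2 does not divide 15  ✘
#2 Q + S = 6 + 15 = 21; 21 ≥ 20, bound 20 not met  ✘
#3 W + Q = 5 + 6 = 11; 11 < 13, bound 13 not met  ✘
#4 W = 5, U = 20; 5 < 20  ✔
#5 P=10, S=15, U=20; 1 of them equals 10  ✔
#6 S = 15 is in {11, 18, 12, 15}  ✔
#7 P + U = 10 + 20 = 30  ✔
#8 W * P = 5 * 10 = 50  ✔
#9 values 20, 6, 15 are pairwise distinct  ✔

Violated: 1, 2, and 3.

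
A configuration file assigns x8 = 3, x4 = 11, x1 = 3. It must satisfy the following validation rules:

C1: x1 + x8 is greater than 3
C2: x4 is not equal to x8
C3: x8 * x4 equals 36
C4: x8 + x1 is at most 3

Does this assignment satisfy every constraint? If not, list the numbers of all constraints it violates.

C1: x1 + x8 = 3 + 3 = 6; 6 > 3 — holds.
C2: x4 = 11, x8 = 3; distinct — holds.
C3: x8 * x4 = 3 * 11 = 33, not 36 — does not hold.
C4: x8 + x1 = 3 + 3 = 6; 6 > 3, bound 3 not met — does not hold.

Violated: 3 and 4.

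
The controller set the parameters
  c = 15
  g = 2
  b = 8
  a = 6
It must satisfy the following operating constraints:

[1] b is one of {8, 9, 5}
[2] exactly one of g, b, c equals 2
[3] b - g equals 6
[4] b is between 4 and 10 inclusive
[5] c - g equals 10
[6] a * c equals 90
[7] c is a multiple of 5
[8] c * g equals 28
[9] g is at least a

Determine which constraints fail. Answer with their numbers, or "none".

[1] b = 8 is in {8, 9, 5}  true
[2] g=2, b=8, c=15; 1 of them equals 2  true
[3] b - g = 8 - 2 = 6  true
[4] b = 8 lies in [4, 10]  true
[5] c - g = 15 - 2 = 13, not 10  false
[6] a * c = 6 * 15 = 90  true
[7] 15 / 5 = 3, so 5 divides 15  true
[8] c * g = 15 * 2 = 30, not 28  false
[9] g = 2, a = 6; 2 < 6 (want ≥)  false

Constraints 5, 8, and 9 do not hold.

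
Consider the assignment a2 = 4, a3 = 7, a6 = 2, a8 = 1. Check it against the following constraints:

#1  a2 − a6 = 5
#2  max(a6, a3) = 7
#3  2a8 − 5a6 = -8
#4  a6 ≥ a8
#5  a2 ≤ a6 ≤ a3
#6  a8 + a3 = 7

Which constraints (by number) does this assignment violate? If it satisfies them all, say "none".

#1 a2 − a6 = 4 − 2 = 2, not 5  false
#2 max(2, 7) = 7  true
#3 2a8 − 5a6 = 2(1) − 5(2) = -8  true
#4 a6 = 2, a8 = 1; 2 ≥ 1  true
#5 values 4, 2, 7; a2 = 4 is not ≤ a6 = 2  false
#6 a8 + a3 = 1 + 7 = 8, not 7  false

Constraints 1, 5, and 6 do not hold.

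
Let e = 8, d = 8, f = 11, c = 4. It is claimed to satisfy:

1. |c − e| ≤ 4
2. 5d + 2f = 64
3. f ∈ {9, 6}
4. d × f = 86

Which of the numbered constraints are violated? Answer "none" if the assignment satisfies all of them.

1. |4 − 8| = 4; 4 ≤ 4 — satisfied.
2. 5d + 2f = 5(8) + 2(11) = 62, not 64 — violated.
3. f = 11 is not in {9, 6} — violated.
4. d × f = 8 × 11 = 88, not 86 — violated.

Constraints 2, 3, and 4 are violated.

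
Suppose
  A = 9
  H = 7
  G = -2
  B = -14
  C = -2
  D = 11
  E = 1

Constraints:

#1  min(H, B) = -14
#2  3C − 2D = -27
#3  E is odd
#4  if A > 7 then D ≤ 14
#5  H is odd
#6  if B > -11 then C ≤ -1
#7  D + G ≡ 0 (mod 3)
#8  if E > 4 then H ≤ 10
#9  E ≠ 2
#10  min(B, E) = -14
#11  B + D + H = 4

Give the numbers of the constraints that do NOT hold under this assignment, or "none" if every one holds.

No — constraint 2 is not satisfied.

#1 min(7, -14) = -14 — satisfied.
#2 3C − 2D = 3(-2) − 2(11) = -28, not -27 — violated.
#3 E = 1 is odd — satisfied.
#4 A = 9 > 7, so we need D ≤ 14; D = 11 ≤ 14 — satisfied.
#5 H = 7 is odd — satisfied.
#6 B = -14, not > -11; antecedent false, conditional vacuously true — satisfied.
#7 D + G = 9; 9 mod 3 = 0 — satisfied.
#8 E = 1, not > 4; antecedent false, conditional vacuously true — satisfied.
#9 E = 1, and 1 ≠ 2 — satisfied.
#10 min(-14, 1) = -14 — satisfied.
#11 B + D + H = -14 + 11 + 7 = 4 — satisfied.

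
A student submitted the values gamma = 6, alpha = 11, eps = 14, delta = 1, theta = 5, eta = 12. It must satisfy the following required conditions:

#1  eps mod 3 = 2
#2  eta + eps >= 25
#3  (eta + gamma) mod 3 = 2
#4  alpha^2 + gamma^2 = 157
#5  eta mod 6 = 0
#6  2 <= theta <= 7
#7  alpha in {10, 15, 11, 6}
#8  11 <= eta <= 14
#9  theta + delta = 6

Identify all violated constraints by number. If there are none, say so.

#1 14 mod 3 = 2 — satisfied.
#2 eta + eps = 12 + 14 = 26; 26 ≥ 25 — satisfied.
#3 eta + gamma = 18; 18 mod 3 = 0, not 2 — violated.
#4 alpha^2 + gamma^2 = 11^2 + 6^2 = 121 + 36 = 157 — satisfied.
#5 12 mod 6 = 0 — satisfied.
#6 theta = 5 lies in [2, 7] — satisfied.
#7 alpha = 11 is in {10, 15, 11, 6} — satisfied.
#8 eta = 12 lies in [11, 14] — satisfied.
#9 theta + delta = 5 + 1 = 6 — satisfied.

Constraint 3 does not hold.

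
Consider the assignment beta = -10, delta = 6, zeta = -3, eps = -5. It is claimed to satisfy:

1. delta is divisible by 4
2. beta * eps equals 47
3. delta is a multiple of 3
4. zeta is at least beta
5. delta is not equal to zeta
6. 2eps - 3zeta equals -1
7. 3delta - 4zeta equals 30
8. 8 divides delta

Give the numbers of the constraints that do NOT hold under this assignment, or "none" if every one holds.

The assignment fails constraints 1, 2, and 8.

1. 6 = 4*1 + 2, so 4 does not divide 6 — violated.
2. beta * eps = -10 * (-5) = 50, not 47 — violated.
3. 6 / 3 = 2, so 3 divides 6 — satisfied.
4. zeta = -3, beta = -10; -3 ≥ -10 — satisfied.
5. delta = 6, zeta = -3; distinct — satisfied.
6. 2eps - 3zeta = 2(-5) - 3(-3) = -1 — satisfied.
7. 3delta - 4zeta = 3(6) - 4(-3) = 30 — satisfied.
8. 6 = 8*0 + 6, so 8 does not divide 6 — violated.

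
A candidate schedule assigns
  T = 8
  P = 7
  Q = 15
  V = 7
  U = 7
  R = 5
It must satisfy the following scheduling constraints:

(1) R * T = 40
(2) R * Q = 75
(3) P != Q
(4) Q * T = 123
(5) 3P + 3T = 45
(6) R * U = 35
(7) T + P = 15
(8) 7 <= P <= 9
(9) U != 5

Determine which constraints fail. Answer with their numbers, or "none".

(1) R * T = 5 * 8 = 40  ✓
(2) R * Q = 5 * 15 = 75  ✓
(3) P = 7, Q = 15; distinct  ✓
(4) Q * T = 15 * 8 = 120, not 123  ✗
(5) 3P + 3T = 3(7) + 3(8) = 45  ✓
(6) R * U = 5 * 7 = 35  ✓
(7) T + P = 8 + 7 = 15  ✓
(8) P = 7 lies in [7, 9]  ✓
(9) U = 7, and 7 ≠ 5  ✓

Violated: 4.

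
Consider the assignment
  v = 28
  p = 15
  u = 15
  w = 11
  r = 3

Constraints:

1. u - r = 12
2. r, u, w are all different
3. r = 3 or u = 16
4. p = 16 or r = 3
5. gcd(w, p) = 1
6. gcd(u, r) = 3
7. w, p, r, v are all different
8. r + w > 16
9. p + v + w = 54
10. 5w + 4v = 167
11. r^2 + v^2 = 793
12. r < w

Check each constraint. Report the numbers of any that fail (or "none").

Constraint 8 is violated.

1. u - r = 15 - 3 = 12  ✓
2. values 3, 15, 11 are pairwise distinct  ✓
3. r = 3 = 3 (first disjunct)  ✓
4. p = 15 ≠ 16, but r = 3 = 3 (second disjunct)  ✓
5. gcd(11, 15) = 1  ✓
6. gcd(15, 3) = 3  ✓
7. values 11, 15, 3, 28 are pairwise distinct  ✓
8. r + w = 3 + 11 = 14; 14 ≤ 16, bound 16 not met  ✗
9. p + v + w = 15 + 28 + 11 = 54  ✓
10. 5w + 4v = 5(11) + 4(28) = 167  ✓
11. r^2 + v^2 = 3^2 + 28^2 = 9 + 784 = 793  ✓
12. r = 3, w = 11; 3 < 11  ✓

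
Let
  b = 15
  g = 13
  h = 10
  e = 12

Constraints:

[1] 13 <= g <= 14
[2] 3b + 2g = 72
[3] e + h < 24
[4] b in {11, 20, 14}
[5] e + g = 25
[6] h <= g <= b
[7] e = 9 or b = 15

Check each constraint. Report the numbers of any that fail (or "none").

[1] g = 13 lies in [13, 14] — OK.
[2] 3b + 2g = 3(15) + 2(13) = 71, not 72 — violated.
[3] e + h = 12 + 10 = 22; 22 < 24 — OK.
[4] b = 15 is not in {11, 20, 14} — violated.
[5] e + g = 12 + 13 = 25 — OK.
[6] values 10 <= 13 <= 15 — OK.
[7] e = 12 ≠ 9, but b = 15 = 15 (second disjunct) — OK.

Constraints 2, 4 do not hold.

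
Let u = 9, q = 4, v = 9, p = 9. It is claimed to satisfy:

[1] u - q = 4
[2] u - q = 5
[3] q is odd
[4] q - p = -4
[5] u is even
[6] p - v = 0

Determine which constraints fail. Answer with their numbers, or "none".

[1] u - q = 9 - 4 = 5, not 4 — violated.
[2] u - q = 9 - 4 = 5 — OK.
[3] q = 4 is even — violated.
[4] q - p = 4 - 9 = -5, not -4 — violated.
[5] u = 9 is odd — violated.
[6] p - v = 9 - 9 = 0 — OK.

Constraints 1, 3, 4, 5 do not hold.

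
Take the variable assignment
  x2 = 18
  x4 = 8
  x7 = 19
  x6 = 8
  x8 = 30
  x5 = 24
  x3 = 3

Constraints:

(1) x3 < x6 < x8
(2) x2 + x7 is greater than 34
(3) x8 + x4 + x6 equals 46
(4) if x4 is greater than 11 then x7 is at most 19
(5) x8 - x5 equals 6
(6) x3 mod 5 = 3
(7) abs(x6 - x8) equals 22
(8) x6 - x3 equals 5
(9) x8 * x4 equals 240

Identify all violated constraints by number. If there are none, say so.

No violations.

(1) values 3 < 8 < 30  ✔
(2) x2 + x7 = 18 + 19 = 37; 37 > 34  ✔
(3) x8 + x4 + x6 = 30 + 8 + 8 = 46  ✔
(4) x4 = 8, not > 11; antecedent false, conditional vacuously true  ✔
(5) x8 - x5 = 30 - 24 = 6  ✔
(6) 3 mod 5 = 3  ✔
(7) abs(8 - 30) = 22  ✔
(8) x6 - x3 = 8 - 3 = 5  ✔
(9) x8 * x4 = 30 * 8 = 240  ✔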